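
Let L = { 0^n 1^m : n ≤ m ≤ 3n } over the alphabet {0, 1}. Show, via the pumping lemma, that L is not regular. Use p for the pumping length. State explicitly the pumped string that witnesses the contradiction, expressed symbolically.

0^{p+k} 1^p

Suppose for contradiction that L is regular, and let p be the pumping length.
Take w = 0^p 1^p ∈ L (since p ≤ p ≤ 3p), with |w| = 2p ≥ p.
The pumping lemma gives a decomposition w = xyz where |xy| ≤ p and |y| > 0.
The first p characters of w are 0's, so xy (and hence y) consists only of 0's. Write y = 0^k, 1 ≤ k ≤ p.
Pump with i = 2: xy^2z = 0^{p+k} 1^p. Now n = p+k > p = m, so the condition n ≤ m fails. Thus xy^2z ∉ L.
This is a contradiction; hence L is not regular.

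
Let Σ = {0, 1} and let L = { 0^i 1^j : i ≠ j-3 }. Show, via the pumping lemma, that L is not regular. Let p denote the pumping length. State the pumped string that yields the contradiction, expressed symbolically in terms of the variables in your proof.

0^{p+p!} 1^{p+p!+3}

Suppose for contradiction that L is regular, and let p be the pumping length.
Choose w = 0^p 1^{p+p!+3}. Since p ≠ (p+p!+3)-3 = p+p!, w ∈ L; and |w| ≥ p.
The pumping lemma gives a decomposition w = xyz where |xy| ≤ p and |y| > 0.
Because |xy| ≤ p and w begins with p copies of 0, we have y = 0^k with 1 ≤ k ≤ p.
Since 1 ≤ k ≤ p, k divides p!; set t = 1 + p!/k. Then xy^t z has p + (p!/k)·k = p + p! copies of 0. Now the 0-count is p+p! and (1-count)-3 = (p+p!+3)-3 = p+p!, so i ≠ j-3 fails. So xy^t z = 0^{p+p!} 1^{p+p!+3} ∉ L.
This is a contradiction; hence L is not regular.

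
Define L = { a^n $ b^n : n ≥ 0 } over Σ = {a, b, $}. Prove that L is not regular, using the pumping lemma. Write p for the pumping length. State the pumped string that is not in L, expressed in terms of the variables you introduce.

a^{p+k} $ b^p

Suppose for contradiction that L is regular, and let p be the pumping length.
Take w = a^p $ b^p ∈ L with |w| = 2p+1 ≥ p.
The pumping lemma gives a decomposition w = xyz where |xy| ≤ p and y is nonempty.
Because |xy| ≤ p and w begins with p copies of a, we have y = a^k with 1 ≤ k ≤ p.
Pump with i = 2: xy^2z = a^{p+k} $ b^p, which would require p+k = p. But k ≥ 1, so xy^2z ∉ L.
This is a contradiction; hence L is not regular.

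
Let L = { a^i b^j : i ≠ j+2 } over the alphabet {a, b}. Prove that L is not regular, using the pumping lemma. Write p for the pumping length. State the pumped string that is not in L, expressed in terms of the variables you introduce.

a^{p+p!} b^{p+p!-2}

Assume L is regular. Let p be the pumping length given by the pumping lemma.
Choose w = a^p b^{p+p!-2}. Since p ≠ (p+p!-2)+2 = p+p!, w ∈ L; and |w| ≥ p.
Write w = xyz as guaranteed by the lemma, with |xy| ≤ p and y is nonempty.
Because |xy| ≤ p and w begins with p copies of a, we have y = a^k with 1 ≤ k ≤ p.
Since 1 ≤ k ≤ p, k divides p!; set t = 1 + p!/k. Then xy^t z has p + (p!/k)·k = p + p! copies of a. Now the a-count is p+p! and (b-count)+2 = (p+p!-2)+2 = p+p!, so i ≠ j+2 fails. So xy^t z = a^{p+p!} b^{p+p!-2} ∉ L.
This contradicts the pumping lemma, so L is not regular.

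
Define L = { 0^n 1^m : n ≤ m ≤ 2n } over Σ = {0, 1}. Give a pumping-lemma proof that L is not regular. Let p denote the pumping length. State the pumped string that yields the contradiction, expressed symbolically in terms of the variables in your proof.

0^{p+k} 1^p

Assume L is regular. Let p be the pumping length given by the pumping lemma.
Take w = 0^p 1^p ∈ L (since p ≤ p ≤ 2p), with |w| = 2p ≥ p.
By the pumping lemma, w = xyz with |xy| ≤ p and y is nonempty.
Since the first p symbols of w are all 0's and |xy| ≤ p, y lies entirely in the leading 0-block: y = 0^k for some k with 1 ≤ k ≤ p.
Pump with i = 2: xy^2z = 0^{p+k} 1^p. Now n = p+k > p = m, so the condition n ≤ m fails. Thus xy^2z ∉ L.
This contradicts the pumping lemma, so L is not regular.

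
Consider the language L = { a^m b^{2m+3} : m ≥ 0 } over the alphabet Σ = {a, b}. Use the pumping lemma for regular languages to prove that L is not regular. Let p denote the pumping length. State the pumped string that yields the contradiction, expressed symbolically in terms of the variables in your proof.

Assume L is regular. Let p be the pumping length given by the pumping lemma.
Take w = a^p b^{2p+3}. Then w ∈ L and |w| = 3p+3 ≥ p.
The pumping lemma gives a decomposition w = xyz where |xy| ≤ p and |y| > 0.
Because |xy| ≤ p and w begins with p copies of a, we have y = a^k with 1 ≤ k ≤ p.
Pump with i = 2: xy^2z = a^{p+k} b^{2p+3}. For this to lie in L we would need 2p+3 = 2(p+k)+3, which forces k = 0. But k ≥ 1, so xy^2z ∉ L.
This is a contradiction; hence L is not regular.

a^{p+k} b^{2p+3}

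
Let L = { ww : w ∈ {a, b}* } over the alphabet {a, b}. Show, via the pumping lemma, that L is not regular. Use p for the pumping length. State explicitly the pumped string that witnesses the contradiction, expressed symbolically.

Assume L is regular. Let p be the pumping length given by the pumping lemma.
Take w = a^p b^p a^p b^p = uu where u = a^pb^p; then w ∈ L and |w| = 4p ≥ p.
Write w = xyz as guaranteed by the lemma, with |xy| ≤ p and y is nonempty.
The first p characters of w are a's, so xy (and hence y) consists only of a's. Write y = a^k, 1 ≤ k ≤ p.
Pump with i = 2: xy^2z = a^{p+k} b^p a^p b^p, of length 4p+k. Suppose this equals vv. The string starts with a and ends with b, so v does too; thus the boundary between the two copies of v is a b→a transition. There is exactly one such transition, at position 2p+k, so |v| = 2p+k and |vv| = 4p+2k ≠ 4p+k since k ≥ 1. So xy^2z ∉ L.
Contradiction. Therefore L is not regular.

a^{p+k} b^p a^p b^p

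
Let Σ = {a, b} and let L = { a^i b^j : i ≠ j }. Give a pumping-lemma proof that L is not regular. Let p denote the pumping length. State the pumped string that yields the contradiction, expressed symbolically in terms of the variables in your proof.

Suppose for contradiction that L is regular, and let p be the pumping length.
Choose w = a^p b^{p+p!}. Since p ≠ p+p!, w ∈ L; and |w| ≥ p.
Write w = xyz as guaranteed by the lemma, with |xy| ≤ p and |y| ≥ 1.
Because |xy| ≤ p and w begins with p copies of a, we have y = a^k with 1 ≤ k ≤ p.
Since 1 ≤ k ≤ p, k divides p!; set t = 1 + p!/k. Then xy^t z has p + (p!/k)·k = p + p! copies of a. Now the a-count equals the b-count, so i ≠ j fails. So xy^t z = a^{p+p!} b^{p+p!} ∉ L.
This is a contradiction; hence L is not regular.

a^{p+p!} b^{p+p!}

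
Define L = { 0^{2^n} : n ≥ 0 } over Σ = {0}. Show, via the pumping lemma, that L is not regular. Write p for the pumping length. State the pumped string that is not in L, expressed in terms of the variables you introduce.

0^{2^p+k}

Suppose for contradiction that L is regular, and let p be the pumping length.
Take w = 0^{2^p} ∈ L with |w| = 2^p ≥ p.
By the pumping lemma, w = xyz with |xy| ≤ p and |y| > 0.
Then y = 0^k for some k with 1 ≤ k ≤ p.
Pump with i = 2: xy^2z = 0^{2^p+k}. Since 1 ≤ k ≤ p < 2^p, we have 2^p < 2^p+k < 2^{p+1}, so 2^p+k is not a power of 2. So xy^2z ∉ L.
This is a contradiction; hence L is not regular.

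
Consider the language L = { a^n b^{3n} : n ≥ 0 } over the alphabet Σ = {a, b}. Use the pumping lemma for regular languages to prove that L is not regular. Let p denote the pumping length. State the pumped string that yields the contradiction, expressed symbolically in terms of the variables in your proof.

Assume L is regular. Let p be the pumping length given by the pumping lemma.
Let w = a^p b^{3p} ∈ L; note |w| = 4p ≥ p.
Write w = xyz as guaranteed by the lemma, with |xy| ≤ p and |y| > 0.
The first p characters of w are a's, so xy (and hence y) consists only of a's. Write y = a^k, 1 ≤ k ≤ p.
Pump with i = 2: xy^2z = a^{p+k} b^{3p}. For this to lie in L we would need 3p = 3(p+k), which forces k = 0. But k ≥ 1, so xy^2z ∉ L.
This contradicts the pumping lemma, so L is not regular.

a^{p+k} b^{3p}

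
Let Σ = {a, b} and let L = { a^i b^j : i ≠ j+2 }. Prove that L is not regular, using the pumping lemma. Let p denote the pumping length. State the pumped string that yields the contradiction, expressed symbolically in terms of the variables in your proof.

Suppose for contradiction that L is regular, and let p be the pumping length.
Choose w = a^p b^{p+p!-2}. Since p ≠ (p+p!-2)+2 = p+p!, w ∈ L; and |w| ≥ p.
Write w = xyz as guaranteed by the lemma, with |xy| ≤ p and y is nonempty.
Since the first p symbols of w are all a's and |xy| ≤ p, y lies entirely in the leading a-block: y = a^k for some k with 1 ≤ k ≤ p.
Since 1 ≤ k ≤ p, k divides p!; set t = 1 + p!/k. Then xy^t z has p + (p!/k)·k = p + p! copies of a. Now the a-count is p+p! and (b-count)+2 = (p+p!-2)+2 = p+p!, so i ≠ j+2 fails. So xy^t z = a^{p+p!} b^{p+p!-2} ∉ L.
This contradicts the pumping lemma, so L is not regular.

a^{p+p!} b^{p+p!-2}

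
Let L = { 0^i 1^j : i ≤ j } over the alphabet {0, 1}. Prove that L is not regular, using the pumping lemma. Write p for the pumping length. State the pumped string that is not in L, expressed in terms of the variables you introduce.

Assume L is regular; let p be its pumping constant.
Choose w = 0^p 1^p ∈ L, with |w| = 2p ≥ p.
By the pumping lemma, w = xyz with |xy| ≤ p and y is nonempty.
Because |xy| ≤ p and w begins with p copies of 0, we have y = 0^k with 1 ≤ k ≤ p.
Consider xy^2z = 0^{p+k} 1^p. Since k ≥ 1, the 0-count p+k exceeds the 1-count p, so i ≤ j fails; thus xy^2z ∉ L.
Contradiction. Therefore L is not regular.

0^{p+k} 1^p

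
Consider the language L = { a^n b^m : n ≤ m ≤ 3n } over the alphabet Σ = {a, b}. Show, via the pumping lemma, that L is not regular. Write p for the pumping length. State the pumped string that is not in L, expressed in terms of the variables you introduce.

a^{p+k} b^p

Suppose for contradiction that L is regular, and let p be the pumping length.
Take w = a^p b^p ∈ L (since p ≤ p ≤ 3p), with |w| = 2p ≥ p.
By the pumping lemma, w = xyz with |xy| ≤ p and |y| ≥ 1.
Since the first p symbols of w are all a's and |xy| ≤ p, y lies entirely in the leading a-block: y = a^k for some k with 1 ≤ k ≤ p.
Pump with i = 2: xy^2z = a^{p+k} b^p. Now n = p+k > p = m, so the condition n ≤ m fails. Thus xy^2z ∉ L.
This contradicts the pumping lemma, so L is not regular.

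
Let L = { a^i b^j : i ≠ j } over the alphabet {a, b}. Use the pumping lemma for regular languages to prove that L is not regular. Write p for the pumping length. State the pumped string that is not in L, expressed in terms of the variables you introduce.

Toward a contradiction, assume L is regular with pumping length p.
Choose w = a^p b^{p+p!}. Since p ≠ p+p!, w ∈ L; and |w| ≥ p.
By the pumping lemma, w = xyz with |xy| ≤ p and y is nonempty.
Since the first p symbols of w are all a's and |xy| ≤ p, y lies entirely in the leading a-block: y = a^k for some k with 1 ≤ k ≤ p.
Since 1 ≤ k ≤ p, k divides p!; set t = 1 + p!/k. Then xy^t z has p + (p!/k)·k = p + p! copies of a. Now the a-count equals the b-count, so i ≠ j fails. So xy^t z = a^{p+p!} b^{p+p!} ∉ L.
Contradiction. Therefore L is not regular.

a^{p+p!} b^{p+p!}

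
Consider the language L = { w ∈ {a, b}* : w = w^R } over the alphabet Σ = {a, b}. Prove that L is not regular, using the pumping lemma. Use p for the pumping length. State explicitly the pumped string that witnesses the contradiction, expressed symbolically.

Assume L is regular. Let p be the pumping length given by the pumping lemma.
Take w = a^p b a^p, a palindrome of length 2p+1 ≥ p.
Write w = xyz as guaranteed by the lemma, with |xy| ≤ p and y is nonempty.
Because |xy| ≤ p and w begins with p copies of a, we have y = a^k with 1 ≤ k ≤ p.
Pump with i = 2: xy^2z = a^{p+k} b a^p. Its reverse is a^p b a^{p+k}, which differs from xy^2z since k ≥ 1. So xy^2z is not a palindrome and xy^2z ∉ L.
Contradiction. Therefore L is not regular.

a^{p+k} b a^p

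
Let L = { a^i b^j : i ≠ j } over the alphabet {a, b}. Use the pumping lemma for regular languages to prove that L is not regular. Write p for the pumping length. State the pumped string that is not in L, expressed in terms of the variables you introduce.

Toward a contradiction, assume L is regular with pumping length p.
Choose w = a^p b^{p+p!}. Since p ≠ p+p!, w ∈ L; and |w| ≥ p.
By the pumping lemma, w = xyz with |xy| ≤ p and |y| > 0.
The first p characters of w are a's, so xy (and hence y) consists only of a's. Write y = a^k, 1 ≤ k ≤ p.
Since 1 ≤ k ≤ p, k divides p!; set t = 1 + p!/k. Then xy^t z has p + (p!/k)·k = p + p! copies of a. Now the a-count equals the b-count, so i ≠ j fails. So xy^t z = a^{p+p!} b^{p+p!} ∉ L.
This is a contradiction; hence L is not regular.

a^{p+p!} b^{p+p!}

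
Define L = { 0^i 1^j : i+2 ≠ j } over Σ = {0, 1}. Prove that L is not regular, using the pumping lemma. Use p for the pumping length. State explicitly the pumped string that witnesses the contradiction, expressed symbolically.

Assume L is regular; let p be its pumping constant.
Choose w = 0^p 1^{p+p!+2}. Since p ≠ (p+p!+2)-2 = p+p!, w ∈ L; and |w| ≥ p.
The pumping lemma gives a decomposition w = xyz where |xy| ≤ p and y is nonempty.
The first p characters of w are 0's, so xy (and hence y) consists only of 0's. Write y = 0^k, 1 ≤ k ≤ p.
Since 1 ≤ k ≤ p, k divides p!; set t = 1 + p!/k. Then xy^t z has p + (p!/k)·k = p + p! copies of 0. Now the 0-count is p+p! and (1-count)-2 = (p+p!+2)-2 = p+p!, so i+2 ≠ j fails. So xy^t z = 0^{p+p!} 1^{p+p!+2} ∉ L.
Contradiction. Therefore L is not regular.

0^{p+p!} 1^{p+p!+2}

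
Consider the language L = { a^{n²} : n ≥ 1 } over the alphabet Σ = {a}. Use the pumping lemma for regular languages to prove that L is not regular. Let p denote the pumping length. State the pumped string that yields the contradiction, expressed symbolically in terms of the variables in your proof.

Toward a contradiction, assume L is regular with pumping length p.
Take w = a^{p²} ∈ L with |w| = p² ≥ p.
Write w = xyz as guaranteed by the lemma, with |xy| ≤ p and |y| > 0.
Then y = a^k for some k with 1 ≤ k ≤ p.
Pump with i = 2: xy^2z = a^{p²+k}. Since 1 ≤ k ≤ p, p² < p²+k ≤ p²+p < (p+1)², so p²+k lies strictly between consecutive squares and is not a perfect square. So xy^2z ∉ L.
This is a contradiction; hence L is not regular.

a^{p²+k}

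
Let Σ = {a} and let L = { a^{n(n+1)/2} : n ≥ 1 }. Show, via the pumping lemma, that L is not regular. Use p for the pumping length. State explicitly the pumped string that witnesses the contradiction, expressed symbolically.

Toward a contradiction, assume L is regular with pumping length p.
Take w = a^{p(p+1)/2} ∈ L with |w| = p(p+1)/2 ≥ p.
By the pumping lemma, w = xyz with |xy| ≤ p and |y| > 0.
Then y = a^k for some k with 1 ≤ k ≤ p.
Pump with i = 2: xy^2z = a^{p(p+1)/2+k}. Since 1 ≤ k ≤ p, p(p+1)/2 < p(p+1)/2+k ≤ p(p+1)/2+p < (p+1)(p+2)/2, so p(p+1)/2+k is strictly between consecutive triangular numbers. So xy^2z ∉ L.
This is a contradiction; hence L is not regular.

a^{p(p+1)/2+k}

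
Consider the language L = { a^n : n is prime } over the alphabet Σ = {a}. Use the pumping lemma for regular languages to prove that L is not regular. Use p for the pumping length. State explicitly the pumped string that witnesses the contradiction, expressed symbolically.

Assume L is regular; let p be its pumping constant.
Let q be a prime with q ≥ p+2 (infinitely many primes exist), and take w = a^q ∈ L with |w| = q ≥ p.
The pumping lemma gives a decomposition w = xyz where |xy| ≤ p and |y| ≥ 1.
Then y = a^k for some k with 1 ≤ k ≤ p.
Since 1 ≤ k ≤ p, |xz| = q-k. Pump with i = q+1: |xy^{q+1}z| = (q-k)+(q+1)k = q+qk = q(1+k), which is composite (both factors ≥ 2). So xy^{q+1}z = a^{q(1+k)} ∉ L.
Contradiction. Therefore L is not regular.

a^{q(1+k)}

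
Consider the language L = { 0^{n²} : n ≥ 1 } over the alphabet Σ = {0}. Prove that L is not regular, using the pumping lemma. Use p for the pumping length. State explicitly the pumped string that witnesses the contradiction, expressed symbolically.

Assume L is regular; let p be its pumping constant.
Take w = 0^{p²} ∈ L with |w| = p² ≥ p.
By the pumping lemma, w = xyz with |xy| ≤ p and |y| ≥ 1.
Then y = 0^k for some k with 1 ≤ k ≤ p.
Pump with i = 2: xy^2z = 0^{p²+k}. Since 1 ≤ k ≤ p, p² < p²+k ≤ p²+p < (p+1)², so p²+k lies strictly between consecutive squares and is not a perfect square. So xy^2z ∉ L.
Contradiction. Therefore L is not regular.

0^{p²+k}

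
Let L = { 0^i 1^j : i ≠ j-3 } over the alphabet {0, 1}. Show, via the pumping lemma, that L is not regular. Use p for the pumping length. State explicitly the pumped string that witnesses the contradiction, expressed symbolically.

0^{p+p!} 1^{p+p!+3}

Toward a contradiction, assume L is regular with pumping length p.
Choose w = 0^p 1^{p+p!+3}. Since p ≠ (p+p!+3)-3 = p+p!, w ∈ L; and |w| ≥ p.
By the pumping lemma, w = xyz with |xy| ≤ p and y is nonempty.
Since the first p symbols of w are all 0's and |xy| ≤ p, y lies entirely in the leading 0-block: y = 0^k for some k with 1 ≤ k ≤ p.
Since 1 ≤ k ≤ p, k divides p!; set t = 1 + p!/k. Then xy^t z has p + (p!/k)·k = p + p! copies of 0. Now the 0-count is p+p! and (1-count)-3 = (p+p!+3)-3 = p+p!, so i ≠ j-3 fails. So xy^t z = 0^{p+p!} 1^{p+p!+3} ∉ L.
This is a contradiction; hence L is not regular.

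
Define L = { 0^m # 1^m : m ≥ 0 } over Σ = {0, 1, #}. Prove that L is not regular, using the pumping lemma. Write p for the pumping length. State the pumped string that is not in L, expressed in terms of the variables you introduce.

Suppose for contradiction that L is regular, and let p be the pumping length.
Take w = 0^p # 1^p ∈ L with |w| = 2p+1 ≥ p.
The pumping lemma gives a decomposition w = xyz where |xy| ≤ p and |y| ≥ 1.
Since the first p symbols of w are all 0's and |xy| ≤ p, y lies entirely in the leading 0-block: y = 0^k for some k with 1 ≤ k ≤ p.
Pump with i = 2: xy^2z = 0^{p+k} # 1^p, which would require p+k = p. But k ≥ 1, so xy^2z ∉ L.
This is a contradiction; hence L is not regular.

0^{p+k} # 1^p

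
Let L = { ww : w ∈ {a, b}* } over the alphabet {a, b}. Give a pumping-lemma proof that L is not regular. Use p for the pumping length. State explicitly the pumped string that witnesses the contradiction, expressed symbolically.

Toward a contradiction, assume L is regular with pumping length p.
Take w = a^p b^p a^p b^p = uu where u = a^pb^p; then w ∈ L and |w| = 4p ≥ p.
Write w = xyz as guaranteed by the lemma, with |xy| ≤ p and |y| ≥ 1.
The first p characters of w are a's, so xy (and hence y) consists only of a's. Write y = a^k, 1 ≤ k ≤ p.
Pump with i = 2: xy^2z = a^{p+k} b^p a^p b^p, of length 4p+k. Suppose this equals vv. The string starts with a and ends with b, so v does too; thus the boundary between the two copies of v is a b→a transition. There is exactly one such transition, at position 2p+k, so |v| = 2p+k and |vv| = 4p+2k ≠ 4p+k since k ≥ 1. So xy^2z ∉ L.
This is a contradiction; hence L is not regular.

a^{p+k} b^p a^p b^p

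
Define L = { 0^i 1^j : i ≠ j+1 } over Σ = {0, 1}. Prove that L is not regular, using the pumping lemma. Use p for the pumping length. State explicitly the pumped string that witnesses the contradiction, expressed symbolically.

Assume L is regular; let p be its pumping constant.
Choose w = 0^p 1^{p+p!-1}. Since p ≠ (p+p!-1)+1 = p+p!, w ∈ L; and |w| ≥ p.
The pumping lemma gives a decomposition w = xyz where |xy| ≤ p and y is nonempty.
The first p characters of w are 0's, so xy (and hence y) consists only of 0's. Write y = 0^k, 1 ≤ k ≤ p.
Since 1 ≤ k ≤ p, k divides p!; set t = 1 + p!/k. Then xy^t z has p + (p!/k)·k = p + p! copies of 0. Now the 0-count is p+p! and (1-count)+1 = (p+p!-1)+1 = p+p!, so i ≠ j+1 fails. So xy^t z = 0^{p+p!} 1^{p+p!-1} ∉ L.
Contradiction. Therefore L is not regular.

0^{p+p!} 1^{p+p!-1}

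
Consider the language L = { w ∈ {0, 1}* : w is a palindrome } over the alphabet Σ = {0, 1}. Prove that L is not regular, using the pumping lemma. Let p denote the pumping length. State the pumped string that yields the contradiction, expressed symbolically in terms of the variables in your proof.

0^{p+k} 1 0^p

Toward a contradiction, assume L is regular with pumping length p.
Take w = 0^p 1 0^p, a palindrome of length 2p+1 ≥ p.
Write w = xyz as guaranteed by the lemma, with |xy| ≤ p and |y| > 0.
Because |xy| ≤ p and w begins with p copies of 0, we have y = 0^k with 1 ≤ k ≤ p.
Pump with i = 2: xy^2z = 0^{p+k} 1 0^p. Its reverse is 0^p 1 0^{p+k}, which differs from xy^2z since k ≥ 1. So xy^2z is not a palindrome and xy^2z ∉ L.
Contradiction. Therefore L is not regular.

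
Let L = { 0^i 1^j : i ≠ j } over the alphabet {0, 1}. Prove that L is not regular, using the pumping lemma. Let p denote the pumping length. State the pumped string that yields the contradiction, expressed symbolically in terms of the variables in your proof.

0^{p+p!} 1^{p+p!}

Assume L is regular; let p be its pumping constant.
Choose w = 0^p 1^{p+p!}. Since p ≠ p+p!, w ∈ L; and |w| ≥ p.
By the pumping lemma, w = xyz with |xy| ≤ p and y is nonempty.
The first p characters of w are 0's, so xy (and hence y) consists only of 0's. Write y = 0^k, 1 ≤ k ≤ p.
Since 1 ≤ k ≤ p, k divides p!; set t = 1 + p!/k. Then xy^t z has p + (p!/k)·k = p + p! copies of 0. Now the 0-count equals the 1-count, so i ≠ j fails. So xy^t z = 0^{p+p!} 1^{p+p!} ∉ L.
This contradicts the pumping lemma, so L is not regular.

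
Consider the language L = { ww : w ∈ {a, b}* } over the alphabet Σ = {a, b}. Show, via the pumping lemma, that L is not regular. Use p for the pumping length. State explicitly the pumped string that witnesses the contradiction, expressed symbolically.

Assume L is regular. Let p be the pumping length given by the pumping lemma.
Take w = a^p b^p a^p b^p = uu where u = a^pb^p; then w ∈ L and |w| = 4p ≥ p.
The pumping lemma gives a decomposition w = xyz where |xy| ≤ p and |y| > 0.
The first p characters of w are a's, so xy (and hence y) consists only of a's. Write y = a^k, 1 ≤ k ≤ p.
Pump with i = 2: xy^2z = a^{p+k} b^p a^p b^p, of length 4p+k. Suppose this equals vv. The string starts with a and ends with b, so v does too; thus the boundary between the two copies of v is a b→a transition. There is exactly one such transition, at position 2p+k, so |v| = 2p+k and |vv| = 4p+2k ≠ 4p+k since k ≥ 1. So xy^2z ∉ L.
Contradiction. Therefore L is not regular.

a^{p+k} b^p a^p b^p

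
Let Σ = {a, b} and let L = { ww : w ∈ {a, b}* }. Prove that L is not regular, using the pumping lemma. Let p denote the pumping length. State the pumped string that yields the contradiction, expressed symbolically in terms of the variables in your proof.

a^{p+k} b^p a^p b^p

Toward a contradiction, assume L is regular with pumping length p.
Take w = a^p b^p a^p b^p = uu where u = a^pb^p; then w ∈ L and |w| = 4p ≥ p.
The pumping lemma gives a decomposition w = xyz where |xy| ≤ p and y is nonempty.
Because |xy| ≤ p and w begins with p copies of a, we have y = a^k with 1 ≤ k ≤ p.
Pump with i = 2: xy^2z = a^{p+k} b^p a^p b^p, of length 4p+k. Suppose this equals vv. The string starts with a and ends with b, so v does too; thus the boundary between the two copies of v is a b→a transition. There is exactly one such transition, at position 2p+k, so |v| = 2p+k and |vv| = 4p+2k ≠ 4p+k since k ≥ 1. So xy^2z ∉ L.
This is a contradiction; hence L is not regular.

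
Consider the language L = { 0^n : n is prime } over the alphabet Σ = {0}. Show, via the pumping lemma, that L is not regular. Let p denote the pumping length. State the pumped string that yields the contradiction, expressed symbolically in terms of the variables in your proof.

Assume L is regular. Let p be the pumping length given by the pumping lemma.
Let q be a prime with q ≥ p+2 (infinitely many primes exist), and take w = 0^q ∈ L with |w| = q ≥ p.
The pumping lemma gives a decomposition w = xyz where |xy| ≤ p and y is nonempty.
Then y = 0^k for some k with 1 ≤ k ≤ p.
Since 1 ≤ k ≤ p, |xz| = q-k. Pump with i = q+1: |xy^{q+1}z| = (q-k)+(q+1)k = q+qk = q(1+k), which is composite (both factors ≥ 2). So xy^{q+1}z = 0^{q(1+k)} ∉ L.
Contradiction. Therefore L is not regular.

0^{q(1+k)}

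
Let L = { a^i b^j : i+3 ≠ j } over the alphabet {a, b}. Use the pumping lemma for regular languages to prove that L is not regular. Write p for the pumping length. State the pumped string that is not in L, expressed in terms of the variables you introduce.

a^{p+p!} b^{p+p!+3}

Assume L is regular. Let p be the pumping length given by the pumping lemma.
Choose w = a^p b^{p+p!+3}. Since p ≠ (p+p!+3)-3 = p+p!, w ∈ L; and |w| ≥ p.
By the pumping lemma, w = xyz with |xy| ≤ p and |y| > 0.
Since the first p symbols of w are all a's and |xy| ≤ p, y lies entirely in the leading a-block: y = a^k for some k with 1 ≤ k ≤ p.
Since 1 ≤ k ≤ p, k divides p!; set t = 1 + p!/k. Then xy^t z has p + (p!/k)·k = p + p! copies of a. Now the a-count is p+p! and (b-count)-3 = (p+p!+3)-3 = p+p!, so i+3 ≠ j fails. So xy^t z = a^{p+p!} b^{p+p!+3} ∉ L.
This is a contradiction; hence L is not regular.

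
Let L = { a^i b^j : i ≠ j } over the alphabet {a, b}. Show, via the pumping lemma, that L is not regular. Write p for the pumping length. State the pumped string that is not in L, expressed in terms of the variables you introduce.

Assume L is regular; let p be its pumping constant.
Choose w = a^p b^{p+p!}. Since p ≠ p+p!, w ∈ L; and |w| ≥ p.
The pumping lemma gives a decomposition w = xyz where |xy| ≤ p and |y| > 0.
Because |xy| ≤ p and w begins with p copies of a, we have y = a^k with 1 ≤ k ≤ p.
Since 1 ≤ k ≤ p, k divides p!; set t = 1 + p!/k. Then xy^t z has p + (p!/k)·k = p + p! copies of a. Now the a-count equals the b-count, so i ≠ j fails. So xy^t z = a^{p+p!} b^{p+p!} ∉ L.
This contradicts the pumping lemma, so L is not regular.

a^{p+p!} b^{p+p!}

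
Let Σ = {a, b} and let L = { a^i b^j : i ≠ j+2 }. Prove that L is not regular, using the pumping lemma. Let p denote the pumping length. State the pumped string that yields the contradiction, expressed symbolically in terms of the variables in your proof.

Toward a contradiction, assume L is regular with pumping length p.
Choose w = a^p b^{p+p!-2}. Since p ≠ (p+p!-2)+2 = p+p!, w ∈ L; and |w| ≥ p.
The pumping lemma gives a decomposition w = xyz where |xy| ≤ p and y is nonempty.
The first p characters of w are a's, so xy (and hence y) consists only of a's. Write y = a^k, 1 ≤ k ≤ p.
Since 1 ≤ k ≤ p, k divides p!; set t = 1 + p!/k. Then xy^t z has p + (p!/k)·k = p + p! copies of a. Now the a-count is p+p! and (b-count)+2 = (p+p!-2)+2 = p+p!, so i ≠ j+2 fails. So xy^t z = a^{p+p!} b^{p+p!-2} ∉ L.
This contradicts the pumping lemma, so L is not regular.

a^{p+p!} b^{p+p!-2}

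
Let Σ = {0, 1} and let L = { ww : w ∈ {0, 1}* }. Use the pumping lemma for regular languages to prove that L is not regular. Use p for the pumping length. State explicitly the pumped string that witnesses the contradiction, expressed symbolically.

Toward a contradiction, assume L is regular with pumping length p.
Take w = 0^p 1^p 0^p 1^p = uu where u = 0^p1^p; then w ∈ L and |w| = 4p ≥ p.
By the pumping lemma, w = xyz with |xy| ≤ p and |y| > 0.
The first p characters of w are 0's, so xy (and hence y) consists only of 0's. Write y = 0^k, 1 ≤ k ≤ p.
Pump with i = 2: xy^2z = 0^{p+k} 1^p 0^p 1^p, of length 4p+k. Suppose this equals vv. The string starts with 0 and ends with 1, so v does too; thus the boundary between the two copies of v is a 1→0 transition. There is exactly one such transition, at position 2p+k, so |v| = 2p+k and |vv| = 4p+2k ≠ 4p+k since k ≥ 1. So xy^2z ∉ L.
This contradicts the pumping lemma, so L is not regular.

0^{p+k} 1^p 0^p 1^p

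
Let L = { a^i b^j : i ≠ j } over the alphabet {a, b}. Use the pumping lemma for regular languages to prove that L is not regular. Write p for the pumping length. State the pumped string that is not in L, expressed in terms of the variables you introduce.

Assume L is regular. Let p be the pumping length given by the pumping lemma.
Choose w = a^p b^{p+p!}. Since p ≠ p+p!, w ∈ L; and |w| ≥ p.
By the pumping lemma, w = xyz with |xy| ≤ p and |y| > 0.
The first p characters of w are a's, so xy (and hence y) consists only of a's. Write y = a^k, 1 ≤ k ≤ p.
Since 1 ≤ k ≤ p, k divides p!; set t = 1 + p!/k. Then xy^t z has p + (p!/k)·k = p + p! copies of a. Now the a-count equals the b-count, so i ≠ j fails. So xy^t z = a^{p+p!} b^{p+p!} ∉ L.
Contradiction. Therefore L is not regular.

a^{p+p!} b^{p+p!}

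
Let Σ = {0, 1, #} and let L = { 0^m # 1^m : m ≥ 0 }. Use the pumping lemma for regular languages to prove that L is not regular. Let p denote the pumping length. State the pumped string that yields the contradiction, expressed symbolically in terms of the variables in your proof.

0^{p+k} # 1^p

Assume L is regular. Let p be the pumping length given by the pumping lemma.
Take w = 0^p # 1^p ∈ L with |w| = 2p+1 ≥ p.
The pumping lemma gives a decomposition w = xyz where |xy| ≤ p and |y| ≥ 1.
The first p characters of w are 0's, so xy (and hence y) consists only of 0's. Write y = 0^k, 1 ≤ k ≤ p.
Pump with i = 2: xy^2z = 0^{p+k} # 1^p, which would require p+k = p. But k ≥ 1, so xy^2z ∉ L.
This contradicts the pumping lemma, so L is not regular.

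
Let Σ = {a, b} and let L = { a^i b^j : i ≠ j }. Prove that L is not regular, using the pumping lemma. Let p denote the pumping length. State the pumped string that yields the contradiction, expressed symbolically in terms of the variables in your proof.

Suppose for contradiction that L is regular, and let p be the pumping length.
Choose w = a^p b^{p+p!}. Since p ≠ p+p!, w ∈ L; and |w| ≥ p.
Write w = xyz as guaranteed by the lemma, with |xy| ≤ p and |y| > 0.
The first p characters of w are a's, so xy (and hence y) consists only of a's. Write y = a^k, 1 ≤ k ≤ p.
Since 1 ≤ k ≤ p, k divides p!; set t = 1 + p!/k. Then xy^t z has p + (p!/k)·k = p + p! copies of a. Now the a-count equals the b-count, so i ≠ j fails. So xy^t z = a^{p+p!} b^{p+p!} ∉ L.
This contradicts the pumping lemma, so L is not regular.

a^{p+p!} b^{p+p!}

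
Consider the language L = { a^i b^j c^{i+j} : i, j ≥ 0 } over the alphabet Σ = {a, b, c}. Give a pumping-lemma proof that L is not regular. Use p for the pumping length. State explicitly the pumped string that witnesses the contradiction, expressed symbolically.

a^{p+k} b^p c^{2p}

Toward a contradiction, assume L is regular with pumping length p.
Take w = a^p b^p c^{2p} ∈ L (with i=j=p, i+j=2p), |w| = 4p ≥ p.
By the pumping lemma, w = xyz with |xy| ≤ p and |y| ≥ 1.
Because |xy| ≤ p and w begins with p copies of a, we have y = a^k with 1 ≤ k ≤ p.
Consider xy^2z = a^{p+k} b^p c^{2p}. Now the a- and b-counts sum to 2p+k, but the c-count is 2p ≠ 2p+k. So xy^2z ∉ L.
This contradicts the pumping lemma, so L is not regular.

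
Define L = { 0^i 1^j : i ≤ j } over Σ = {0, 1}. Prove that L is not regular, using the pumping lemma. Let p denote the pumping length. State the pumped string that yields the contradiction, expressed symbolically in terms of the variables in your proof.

0^{p+k} 1^p

Suppose for contradiction that L is regular, and let p be the pumping length.
Choose w = 0^p 1^p ∈ L, with |w| = 2p ≥ p.
Write w = xyz as guaranteed by the lemma, with |xy| ≤ p and |y| ≥ 1.
The first p characters of w are 0's, so xy (and hence y) consists only of 0's. Write y = 0^k, 1 ≤ k ≤ p.
Consider xy^2z = 0^{p+k} 1^p. Since k ≥ 1, the 0-count p+k exceeds the 1-count p, so i ≤ j fails; thus xy^2z ∉ L.
This contradicts the pumping lemma, so L is not regular.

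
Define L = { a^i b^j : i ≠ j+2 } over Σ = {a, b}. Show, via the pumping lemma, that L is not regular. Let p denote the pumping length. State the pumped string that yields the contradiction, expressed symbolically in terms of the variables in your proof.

Assume L is regular; let p be its pumping constant.
Choose w = a^p b^{p+p!-2}. Since p ≠ (p+p!-2)+2 = p+p!, w ∈ L; and |w| ≥ p.
The pumping lemma gives a decomposition w = xyz where |xy| ≤ p and |y| ≥ 1.
The first p characters of w are a's, so xy (and hence y) consists only of a's. Write y = a^k, 1 ≤ k ≤ p.
Since 1 ≤ k ≤ p, k divides p!; set t = 1 + p!/k. Then xy^t z has p + (p!/k)·k = p + p! copies of a. Now the a-count is p+p! and (b-count)+2 = (p+p!-2)+2 = p+p!, so i ≠ j+2 fails. So xy^t z = a^{p+p!} b^{p+p!-2} ∉ L.
This contradicts the pumping lemma, so L is not regular.

a^{p+p!} b^{p+p!-2}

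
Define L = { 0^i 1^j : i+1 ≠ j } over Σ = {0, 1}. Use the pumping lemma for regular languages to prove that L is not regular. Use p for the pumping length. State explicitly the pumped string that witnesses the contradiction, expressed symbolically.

0^{p+p!} 1^{p+p!+1}

Assume L is regular. Let p be the pumping length given by the pumping lemma.
Choose w = 0^p 1^{p+p!+1}. Since p ≠ (p+p!+1)-1 = p+p!, w ∈ L; and |w| ≥ p.
The pumping lemma gives a decomposition w = xyz where |xy| ≤ p and |y| > 0.
The first p characters of w are 0's, so xy (and hence y) consists only of 0's. Write y = 0^k, 1 ≤ k ≤ p.
Since 1 ≤ k ≤ p, k divides p!; set t = 1 + p!/k. Then xy^t z has p + (p!/k)·k = p + p! copies of 0. Now the 0-count is p+p! and (1-count)-1 = (p+p!+1)-1 = p+p!, so i+1 ≠ j fails. So xy^t z = 0^{p+p!} 1^{p+p!+1} ∉ L.
This contradicts the pumping lemma, so L is not regular.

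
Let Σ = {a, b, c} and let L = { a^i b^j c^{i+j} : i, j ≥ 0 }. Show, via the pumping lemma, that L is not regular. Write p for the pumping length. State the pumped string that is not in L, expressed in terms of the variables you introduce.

Assume L is regular. Let p be the pumping length given by the pumping lemma.
Take w = a^p b^p c^{2p} ∈ L (with i=j=p, i+j=2p), |w| = 4p ≥ p.
Write w = xyz as guaranteed by the lemma, with |xy| ≤ p and y is nonempty.
The first p characters of w are a's, so xy (and hence y) consists only of a's. Write y = a^k, 1 ≤ k ≤ p.
Consider xy^2z = a^{p+k} b^p c^{2p}. Now the a- and b-counts sum to 2p+k, but the c-count is 2p ≠ 2p+k. So xy^2z ∉ L.
Contradiction. Therefore L is not regular.

a^{p+k} b^p c^{2p}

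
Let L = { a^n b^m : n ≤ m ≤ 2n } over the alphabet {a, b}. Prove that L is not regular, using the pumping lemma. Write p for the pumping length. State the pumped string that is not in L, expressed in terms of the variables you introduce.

Assume L is regular. Let p be the pumping length given by the pumping lemma.
Take w = a^p b^p ∈ L (since p ≤ p ≤ 2p), with |w| = 2p ≥ p.
By the pumping lemma, w = xyz with |xy| ≤ p and y is nonempty.
Since the first p symbols of w are all a's and |xy| ≤ p, y lies entirely in the leading a-block: y = a^k for some k with 1 ≤ k ≤ p.
Pump with i = 2: xy^2z = a^{p+k} b^p. Now n = p+k > p = m, so the condition n ≤ m fails. Thus xy^2z ∉ L.
Contradiction. Therefore L is not regular.

a^{p+k} b^p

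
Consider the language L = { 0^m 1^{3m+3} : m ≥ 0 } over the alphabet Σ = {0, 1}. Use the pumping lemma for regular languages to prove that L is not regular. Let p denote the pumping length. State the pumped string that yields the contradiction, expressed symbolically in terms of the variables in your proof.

Assume L is regular. Let p be the pumping length given by the pumping lemma.
Take w = 0^p 1^{3p+3}. Then w ∈ L and |w| = 4p+3 ≥ p.
By the pumping lemma, w = xyz with |xy| ≤ p and y is nonempty.
The first p characters of w are 0's, so xy (and hence y) consists only of 0's. Write y = 0^k, 1 ≤ k ≤ p.
Pump with i = 2: xy^2z = 0^{p+k} 1^{3p+3}. For this to lie in L we would need 3p+3 = 3(p+k)+3, which forces k = 0. But k ≥ 1, so xy^2z ∉ L.
Contradiction. Therefore L is not regular.

0^{p+k} 1^{3p+3}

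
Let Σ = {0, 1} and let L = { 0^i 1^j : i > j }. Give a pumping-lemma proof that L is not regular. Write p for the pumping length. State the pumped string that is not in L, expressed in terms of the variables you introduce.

0^{p+1-k} 1^p

Suppose for contradiction that L is regular, and let p be the pumping length.
Choose w = 0^{p+1} 1^p ∈ L, with |w| = 2p+1 ≥ p.
Write w = xyz as guaranteed by the lemma, with |xy| ≤ p and y is nonempty.
Since the first p symbols of w are all 0's and |xy| ≤ p, y lies entirely in the leading 0-block: y = 0^k for some k with 1 ≤ k ≤ p.
Consider xy^0z = xz = 0^{p+1-k} 1^p. Since k ≥ 1, the 0-count p+1-k is at most p, so i > j fails; thus xz ∉ L.
Contradiction. Therefore L is not regular.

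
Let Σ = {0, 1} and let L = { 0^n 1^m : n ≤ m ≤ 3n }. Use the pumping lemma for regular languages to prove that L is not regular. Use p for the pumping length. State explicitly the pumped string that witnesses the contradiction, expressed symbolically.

0^{p+k} 1^p

Assume L is regular; let p be its pumping constant.
Take w = 0^p 1^p ∈ L (since p ≤ p ≤ 3p), with |w| = 2p ≥ p.
By the pumping lemma, w = xyz with |xy| ≤ p and |y| ≥ 1.
Because |xy| ≤ p and w begins with p copies of 0, we have y = 0^k with 1 ≤ k ≤ p.
Pump with i = 2: xy^2z = 0^{p+k} 1^p. Now n = p+k > p = m, so the condition n ≤ m fails. Thus xy^2z ∉ L.
This is a contradiction; hence L is not regular.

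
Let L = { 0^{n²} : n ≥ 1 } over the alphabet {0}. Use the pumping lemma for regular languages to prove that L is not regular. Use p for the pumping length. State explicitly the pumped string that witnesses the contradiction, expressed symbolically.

Assume L is regular; let p be its pumping constant.
Take w = 0^{p²} ∈ L with |w| = p² ≥ p.
By the pumping lemma, w = xyz with |xy| ≤ p and y is nonempty.
Then y = 0^k for some k with 1 ≤ k ≤ p.
Pump with i = 2: xy^2z = 0^{p²+k}. Since 1 ≤ k ≤ p, p² < p²+k ≤ p²+p < (p+1)², so p²+k lies strictly between consecutive squares and is not a perfect square. So xy^2z ∉ L.
Contradiction. Therefore L is not regular.

0^{p²+k}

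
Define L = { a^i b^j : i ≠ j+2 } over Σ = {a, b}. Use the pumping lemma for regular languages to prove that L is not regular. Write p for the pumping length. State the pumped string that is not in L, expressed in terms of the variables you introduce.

Assume L is regular; let p be its pumping constant.
Choose w = a^p b^{p+p!-2}. Since p ≠ (p+p!-2)+2 = p+p!, w ∈ L; and |w| ≥ p.
Write w = xyz as guaranteed by the lemma, with |xy| ≤ p and |y| ≥ 1.
The first p characters of w are a's, so xy (and hence y) consists only of a's. Write y = a^k, 1 ≤ k ≤ p.
Since 1 ≤ k ≤ p, k divides p!; set t = 1 + p!/k. Then xy^t z has p + (p!/k)·k = p + p! copies of a. Now the a-count is p+p! and (b-count)+2 = (p+p!-2)+2 = p+p!, so i ≠ j+2 fails. So xy^t z = a^{p+p!} b^{p+p!-2} ∉ L.
This contradicts the pumping lemma, so L is not regular.

a^{p+p!} b^{p+p!-2}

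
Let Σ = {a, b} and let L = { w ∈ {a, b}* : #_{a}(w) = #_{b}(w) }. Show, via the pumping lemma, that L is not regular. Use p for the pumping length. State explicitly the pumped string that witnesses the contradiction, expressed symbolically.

Toward a contradiction, assume L is regular with pumping length p.
Choose w = a^p b^p ∈ L with |w| = 2p ≥ p.
The pumping lemma gives a decomposition w = xyz where |xy| ≤ p and |y| > 0.
Because |xy| ≤ p and w begins with p copies of a, we have y = a^k with 1 ≤ k ≤ p.
Pump with i = 2: xy^2z = a^{p+k} b^p has p+k occurrences of a but only p of b. Since k ≥ 1 the counts differ, so xy^2z ∉ L.
Contradiction. Therefore L is not regular.

a^{p+k} b^p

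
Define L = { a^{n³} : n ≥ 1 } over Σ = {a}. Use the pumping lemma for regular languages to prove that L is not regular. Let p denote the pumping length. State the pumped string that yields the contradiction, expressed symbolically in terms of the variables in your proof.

Assume L is regular. Let p be the pumping length given by the pumping lemma.
Take w = a^{p³} ∈ L with |w| = p³ ≥ p.
Write w = xyz as guaranteed by the lemma, with |xy| ≤ p and y is nonempty.
Then y = a^k for some k with 1 ≤ k ≤ p.
Pump with i = 2: xy^2z = a^{p³+k}. Since 1 ≤ k ≤ p, p³ < p³+k ≤ p³+p < p³+3p²+3p+1 = (p+1)³, so p³+k is not a perfect cube. So xy^2z ∉ L.
This is a contradiction; hence L is not regular.

a^{p³+k}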